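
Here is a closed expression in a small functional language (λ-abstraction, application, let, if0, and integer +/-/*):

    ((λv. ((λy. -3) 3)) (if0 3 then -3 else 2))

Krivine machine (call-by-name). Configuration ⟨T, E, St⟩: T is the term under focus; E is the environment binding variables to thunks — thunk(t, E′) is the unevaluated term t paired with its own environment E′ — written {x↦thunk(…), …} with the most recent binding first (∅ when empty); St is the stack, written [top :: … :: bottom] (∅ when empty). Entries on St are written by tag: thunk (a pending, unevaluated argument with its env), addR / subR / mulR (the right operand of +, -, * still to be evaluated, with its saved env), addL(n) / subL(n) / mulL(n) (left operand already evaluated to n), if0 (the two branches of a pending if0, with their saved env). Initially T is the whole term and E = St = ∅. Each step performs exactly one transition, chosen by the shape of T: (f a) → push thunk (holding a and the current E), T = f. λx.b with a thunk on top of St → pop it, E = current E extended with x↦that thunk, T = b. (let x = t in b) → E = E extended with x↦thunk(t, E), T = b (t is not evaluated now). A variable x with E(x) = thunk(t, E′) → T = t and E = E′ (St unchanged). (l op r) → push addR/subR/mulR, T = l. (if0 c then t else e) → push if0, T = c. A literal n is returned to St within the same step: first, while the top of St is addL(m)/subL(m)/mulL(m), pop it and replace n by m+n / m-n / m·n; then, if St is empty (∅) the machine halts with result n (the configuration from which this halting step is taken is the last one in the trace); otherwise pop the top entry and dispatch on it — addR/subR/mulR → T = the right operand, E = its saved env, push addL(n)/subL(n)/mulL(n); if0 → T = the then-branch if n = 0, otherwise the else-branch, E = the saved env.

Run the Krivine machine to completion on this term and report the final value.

[0] ⟨T=((λv. ((λy. -3) 3)) (if0 3 then -3 else 2)); E=∅; St=∅⟩
[1] ⟨T=(λv. ((λy. -3) 3)); E=∅; St=[thunk]⟩
[2] ⟨T=((λy. -3) 3); E={v↦thunk((if0 3 then -3 else 2), ∅)}; St=∅⟩
[3] ⟨T=(λy. -3); E={v↦thunk((if0 3 then -3 else 2), ∅)}; St=[thunk]⟩
[4] ⟨T=-3; E={y↦thunk(3, {v↦thunk((if0 3 then -3 else 2), ∅)}), v↦thunk((if0 3 then -3 else 2), ∅)}; St=∅⟩
→ final value -3

Answer: -3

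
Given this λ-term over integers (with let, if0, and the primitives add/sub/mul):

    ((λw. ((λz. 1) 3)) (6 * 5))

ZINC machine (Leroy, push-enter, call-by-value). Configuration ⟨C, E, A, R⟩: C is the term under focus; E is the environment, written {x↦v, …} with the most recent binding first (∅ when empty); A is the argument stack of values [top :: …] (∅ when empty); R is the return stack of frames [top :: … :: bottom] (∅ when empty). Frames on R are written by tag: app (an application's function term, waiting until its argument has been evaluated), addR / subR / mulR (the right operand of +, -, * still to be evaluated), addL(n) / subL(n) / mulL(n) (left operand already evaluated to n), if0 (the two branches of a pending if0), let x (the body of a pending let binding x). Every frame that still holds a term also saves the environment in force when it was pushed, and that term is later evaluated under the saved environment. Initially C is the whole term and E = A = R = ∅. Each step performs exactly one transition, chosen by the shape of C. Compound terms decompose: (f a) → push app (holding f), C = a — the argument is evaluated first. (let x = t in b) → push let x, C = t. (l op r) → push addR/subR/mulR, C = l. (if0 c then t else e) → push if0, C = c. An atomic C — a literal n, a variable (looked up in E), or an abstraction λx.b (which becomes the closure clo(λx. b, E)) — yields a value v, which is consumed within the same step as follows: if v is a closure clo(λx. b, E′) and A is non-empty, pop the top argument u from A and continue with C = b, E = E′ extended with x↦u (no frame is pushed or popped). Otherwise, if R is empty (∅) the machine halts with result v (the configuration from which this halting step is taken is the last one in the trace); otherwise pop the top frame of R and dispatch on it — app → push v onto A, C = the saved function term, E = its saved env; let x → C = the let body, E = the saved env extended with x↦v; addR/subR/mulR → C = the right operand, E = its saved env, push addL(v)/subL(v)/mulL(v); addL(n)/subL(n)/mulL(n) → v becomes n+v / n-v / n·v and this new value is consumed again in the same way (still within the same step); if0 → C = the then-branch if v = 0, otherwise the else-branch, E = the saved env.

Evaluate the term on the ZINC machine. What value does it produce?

Answer: 1

Machine steps:
[0] [C=((λw. ((λz. 1) 3)) (6 * 5)) | E=∅ | A=∅ | R=∅]
[1] [C=(6 * 5) | E=∅ | A=∅ | R=[app]]
[2] [C=6 | E=∅ | A=∅ | R=[mulR :: app]]
[3] [C=5 | E=∅ | A=∅ | R=[mulL(6) :: app]]
[4] [C=(λw. ((λz. 1) 3)) | E=∅ | A=[30] | R=∅]
[5] [C=((λz. 1) 3) | E={w↦30} | A=∅ | R=∅]
[6] [C=3 | E={w↦30} | A=∅ | R=[app]]
[7] [C=(λz. 1) | E={w↦30} | A=[3] | R=∅]
[8] [C=1 | E={z↦3, w↦30} | A=∅ | R=∅]
→ final value 1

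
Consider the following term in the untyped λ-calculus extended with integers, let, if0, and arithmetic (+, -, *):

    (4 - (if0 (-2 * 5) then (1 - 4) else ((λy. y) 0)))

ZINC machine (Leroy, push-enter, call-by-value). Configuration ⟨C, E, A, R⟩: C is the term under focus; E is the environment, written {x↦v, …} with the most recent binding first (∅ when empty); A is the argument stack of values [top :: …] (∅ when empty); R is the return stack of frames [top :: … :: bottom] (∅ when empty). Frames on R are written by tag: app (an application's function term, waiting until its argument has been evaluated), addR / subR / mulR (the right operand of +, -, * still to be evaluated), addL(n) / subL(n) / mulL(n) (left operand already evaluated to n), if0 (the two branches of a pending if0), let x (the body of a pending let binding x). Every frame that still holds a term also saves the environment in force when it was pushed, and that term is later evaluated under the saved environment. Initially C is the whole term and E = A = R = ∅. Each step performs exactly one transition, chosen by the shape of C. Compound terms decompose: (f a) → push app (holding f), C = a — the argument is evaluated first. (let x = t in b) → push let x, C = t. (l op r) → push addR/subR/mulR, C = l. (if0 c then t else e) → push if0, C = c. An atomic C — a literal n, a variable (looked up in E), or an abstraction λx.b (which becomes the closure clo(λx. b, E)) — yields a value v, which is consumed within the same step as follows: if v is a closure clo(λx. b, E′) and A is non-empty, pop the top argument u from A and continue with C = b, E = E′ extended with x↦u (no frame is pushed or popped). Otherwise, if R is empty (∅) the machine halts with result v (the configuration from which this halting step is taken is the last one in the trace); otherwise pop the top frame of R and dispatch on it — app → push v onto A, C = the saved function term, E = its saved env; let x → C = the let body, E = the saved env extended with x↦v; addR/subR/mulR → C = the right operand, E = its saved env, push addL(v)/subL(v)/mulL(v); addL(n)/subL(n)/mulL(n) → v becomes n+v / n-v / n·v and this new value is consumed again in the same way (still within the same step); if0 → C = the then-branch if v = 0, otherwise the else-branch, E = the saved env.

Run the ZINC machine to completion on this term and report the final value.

step 0: <C=(4 - (if0 (-2 * 5) then (1 - 4) else ((λy. y) 0))), E=∅, A=∅, R=∅>
step 1: <C=4, E=∅, A=∅, R=[subR]>
step 2: <C=(if0 (-2 * 5) then (1 - 4) else ((λy. y) 0)), E=∅, A=∅, R=[subL(4)]>
step 3: <C=(-2 * 5), E=∅, A=∅, R=[if0 :: subL(4)]>
step 4: <C=-2, E=∅, A=∅, R=[mulR :: if0 :: subL(4)]>
step 5: <C=5, E=∅, A=∅, R=[mulL(-2) :: if0 :: subL(4)]>
step 6: <C=((λy. y) 0), E=∅, A=∅, R=[subL(4)]>
step 7: <C=0, E=∅, A=∅, R=[app :: subL(4)]>
step 8: <C=(λy. y), E=∅, A=[0], R=[subL(4)]>
step 9: <C=y, E={y↦0}, A=∅, R=[subL(4)]>
→ final value 4

Answer: 4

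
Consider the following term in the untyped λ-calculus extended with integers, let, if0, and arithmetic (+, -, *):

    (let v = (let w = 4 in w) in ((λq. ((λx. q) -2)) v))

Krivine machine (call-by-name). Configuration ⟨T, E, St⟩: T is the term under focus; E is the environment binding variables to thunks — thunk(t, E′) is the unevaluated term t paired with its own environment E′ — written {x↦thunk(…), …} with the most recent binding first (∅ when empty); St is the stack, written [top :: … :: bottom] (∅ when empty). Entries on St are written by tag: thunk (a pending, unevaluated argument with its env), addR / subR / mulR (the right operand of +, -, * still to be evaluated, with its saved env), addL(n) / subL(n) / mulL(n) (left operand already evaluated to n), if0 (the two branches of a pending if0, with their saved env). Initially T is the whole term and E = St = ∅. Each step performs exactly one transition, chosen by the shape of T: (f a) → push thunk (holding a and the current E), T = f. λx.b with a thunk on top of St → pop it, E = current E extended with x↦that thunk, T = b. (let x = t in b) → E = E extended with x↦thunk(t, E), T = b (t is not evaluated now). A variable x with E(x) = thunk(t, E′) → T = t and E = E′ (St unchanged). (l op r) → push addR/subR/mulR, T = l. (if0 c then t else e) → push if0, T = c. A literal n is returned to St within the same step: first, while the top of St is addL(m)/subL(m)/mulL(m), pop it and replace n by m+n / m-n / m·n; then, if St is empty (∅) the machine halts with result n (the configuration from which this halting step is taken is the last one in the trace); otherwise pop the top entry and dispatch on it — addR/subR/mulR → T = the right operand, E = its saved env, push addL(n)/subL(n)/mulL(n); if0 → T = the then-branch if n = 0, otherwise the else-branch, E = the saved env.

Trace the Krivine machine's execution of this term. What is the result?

Answer: 4

Machine steps:
step 0: [T=(let v = (let w = 4 in w) in ((λq. ((λx. q) -2)) v)) | E=∅ | St=∅]
step 1: [T=((λq. ((λx. q) -2)) v) | E={v↦thunk((let w = 4 in w), ∅)} | St=∅]
step 2: [T=(λq. ((λx. q) -2)) | E={v↦thunk((let w = 4 in w), ∅)} | St=[thunk]]
step 3: [T=((λx. q) -2) | E={q↦thunk(v, {v↦thunk((let w = 4 in w), ∅)}), v↦thunk((let w = 4 in w), ∅)} | St=∅]
step 4: [T=(λx. q) | E={q↦thunk(v, {v↦thunk((let w = 4 in w), ∅)}), v↦thunk((let w = 4 in w), ∅)} | St=[thunk]]
step 5: [T=q | E={x↦thunk(-2, {q↦thunk(v, {v↦thunk((let w = 4 in w), ∅)}), v↦thunk((let w = 4 in w), ∅)}), q↦thunk(v, {v↦thunk((let w = 4 in w), ∅)}), v↦thunk((let w = 4 in w), ∅)} | St=∅]
step 6: [T=v | E={v↦thunk((let w = 4 in w), ∅)} | St=∅]
step 7: [T=(let w = 4 in w) | E=∅ | St=∅]
step 8: [T=w | E={w↦thunk(4, ∅)} | St=∅]
step 9: [T=4 | E=∅ | St=∅]
→ final value 4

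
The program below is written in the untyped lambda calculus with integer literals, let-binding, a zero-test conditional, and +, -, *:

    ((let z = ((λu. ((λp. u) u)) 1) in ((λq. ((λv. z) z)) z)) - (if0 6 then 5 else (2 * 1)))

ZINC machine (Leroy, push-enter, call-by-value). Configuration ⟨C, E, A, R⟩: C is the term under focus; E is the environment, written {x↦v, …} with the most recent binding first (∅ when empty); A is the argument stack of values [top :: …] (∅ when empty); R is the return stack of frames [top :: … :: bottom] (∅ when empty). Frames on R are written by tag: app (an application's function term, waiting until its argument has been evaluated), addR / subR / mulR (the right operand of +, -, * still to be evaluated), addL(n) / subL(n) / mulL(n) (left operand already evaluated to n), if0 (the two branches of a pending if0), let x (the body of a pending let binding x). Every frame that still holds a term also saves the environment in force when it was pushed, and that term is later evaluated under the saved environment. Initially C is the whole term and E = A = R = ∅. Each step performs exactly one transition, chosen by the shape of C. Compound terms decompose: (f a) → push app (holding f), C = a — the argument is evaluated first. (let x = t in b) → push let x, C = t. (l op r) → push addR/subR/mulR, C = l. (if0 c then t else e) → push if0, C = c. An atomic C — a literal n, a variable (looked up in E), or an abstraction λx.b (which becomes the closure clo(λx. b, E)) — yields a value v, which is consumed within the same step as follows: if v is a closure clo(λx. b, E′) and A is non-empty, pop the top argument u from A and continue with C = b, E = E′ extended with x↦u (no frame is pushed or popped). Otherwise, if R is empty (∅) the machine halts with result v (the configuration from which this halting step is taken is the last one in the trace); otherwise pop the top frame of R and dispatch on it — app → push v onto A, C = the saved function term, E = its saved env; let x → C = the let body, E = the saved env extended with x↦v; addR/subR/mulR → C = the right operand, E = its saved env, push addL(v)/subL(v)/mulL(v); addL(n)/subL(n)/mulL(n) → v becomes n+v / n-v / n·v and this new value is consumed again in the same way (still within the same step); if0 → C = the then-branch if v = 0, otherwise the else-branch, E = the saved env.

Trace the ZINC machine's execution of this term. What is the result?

t=0: [C=((let z = ((λu. ((λp. u) u)) 1) in ((λq. ((λv. z) z)) z)) - (if0 6 then 5 else (2 * 1))) | E=∅ | A=∅ | R=∅]
t=1: [C=(let z = ((λu. ((λp. u) u)) 1) in ((λq. ((λv. z) z)) z)) | E=∅ | A=∅ | R=[subR]]
t=2: [C=((λu. ((λp. u) u)) 1) | E=∅ | A=∅ | R=[let z :: subR]]
t=3: [C=1 | E=∅ | A=∅ | R=[app :: let z :: subR]]
t=4: [C=(λu. ((λp. u) u)) | E=∅ | A=[1] | R=[let z :: subR]]
t=5: [C=((λp. u) u) | E={u↦1} | A=∅ | R=[let z :: subR]]
t=6: [C=u | E={u↦1} | A=∅ | R=[app :: let z :: subR]]
t=7: [C=(λp. u) | E={u↦1} | A=[1] | R=[let z :: subR]]
t=8: [C=u | E={p↦1, u↦1} | A=∅ | R=[let z :: subR]]
t=9: [C=((λq. ((λv. z) z)) z) | E={z↦1} | A=∅ | R=[subR]]
t=10: [C=z | E={z↦1} | A=∅ | R=[app :: subR]]
t=11: [C=(λq. ((λv. z) z)) | E={z↦1} | A=[1] | R=[subR]]
t=12: [C=((λv. z) z) | E={q↦1, z↦1} | A=∅ | R=[subR]]
t=13: [C=z | E={q↦1, z↦1} | A=∅ | R=[app :: subR]]
t=14: [C=(λv. z) | E={q↦1, z↦1} | A=[1] | R=[subR]]
t=15: [C=z | E={v↦1, q↦1, z↦1} | A=∅ | R=[subR]]
t=16: [C=(if0 6 then 5 else (2 * 1)) | E=∅ | A=∅ | R=[subL(1)]]
t=17: [C=6 | E=∅ | A=∅ | R=[if0 :: subL(1)]]
t=18: [C=(2 * 1) | E=∅ | A=∅ | R=[subL(1)]]
t=19: [C=2 | E=∅ | A=∅ | R=[mulR :: subL(1)]]
t=20: [C=1 | E=∅ | A=∅ | R=[mulL(2) :: subL(1)]]
→ final value -1

Answer: -1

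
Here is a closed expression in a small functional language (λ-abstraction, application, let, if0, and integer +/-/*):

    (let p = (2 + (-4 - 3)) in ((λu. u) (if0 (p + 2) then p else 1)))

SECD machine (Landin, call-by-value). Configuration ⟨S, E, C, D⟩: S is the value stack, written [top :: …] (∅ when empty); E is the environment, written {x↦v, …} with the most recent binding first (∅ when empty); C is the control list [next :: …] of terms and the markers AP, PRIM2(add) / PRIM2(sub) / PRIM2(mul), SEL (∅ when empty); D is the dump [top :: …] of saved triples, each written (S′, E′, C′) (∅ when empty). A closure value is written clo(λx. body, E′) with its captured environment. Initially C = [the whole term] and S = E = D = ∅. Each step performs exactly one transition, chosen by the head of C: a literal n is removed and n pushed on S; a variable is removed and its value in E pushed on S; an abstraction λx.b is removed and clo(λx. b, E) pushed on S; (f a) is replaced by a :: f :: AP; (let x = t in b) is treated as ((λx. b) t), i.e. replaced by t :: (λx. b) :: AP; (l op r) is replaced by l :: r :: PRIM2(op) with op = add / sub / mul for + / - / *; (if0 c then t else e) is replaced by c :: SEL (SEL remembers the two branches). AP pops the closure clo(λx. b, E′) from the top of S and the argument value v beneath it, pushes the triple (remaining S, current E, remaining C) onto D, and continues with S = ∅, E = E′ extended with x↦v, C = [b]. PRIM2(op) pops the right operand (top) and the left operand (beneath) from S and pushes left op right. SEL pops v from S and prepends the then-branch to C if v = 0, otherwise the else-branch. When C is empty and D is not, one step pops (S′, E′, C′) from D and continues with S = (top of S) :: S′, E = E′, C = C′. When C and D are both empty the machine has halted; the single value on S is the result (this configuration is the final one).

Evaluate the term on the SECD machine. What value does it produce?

Answer: 1

Derivation:
t=0: <S=∅, E=∅, C=[(let p = (2 + (-4 - 3)) in ((λu. u) (if0 (p + 2) then p else 1)))], D=∅>
t=1: <S=∅, E=∅, C=[(2 + (-4 - 3)) :: (λp. ((λu. u) (if0 (p + 2) then p else 1))) :: AP], D=∅>
t=2: <S=∅, E=∅, C=[2 :: (-4 - 3) :: PRIM2(add) :: (λp. ((λu. u) (if0 (p + 2) then p else 1))) :: AP], D=∅>
t=3: <S=[2], E=∅, C=[(-4 - 3) :: PRIM2(add) :: (λp. ((λu. u) (if0 (p + 2) then p else 1))) :: AP], D=∅>
t=4: <S=[2], E=∅, C=[-4 :: 3 :: PRIM2(sub) :: PRIM2(add) :: (λp. ((λu. u) (if0 (p + 2) then p else 1))) :: AP], D=∅>
t=5: <S=[-4 :: 2], E=∅, C=[3 :: PRIM2(sub) :: PRIM2(add) :: (λp. ((λu. u) (if0 (p + 2) then p else 1))) :: AP], D=∅>
t=6: <S=[3 :: -4 :: 2], E=∅, C=[PRIM2(sub) :: PRIM2(add) :: (λp. ((λu. u) (if0 (p + 2) then p else 1))) :: AP], D=∅>
t=7: <S=[-7 :: 2], E=∅, C=[PRIM2(add) :: (λp. ((λu. u) (if0 (p + 2) then p else 1))) :: AP], D=∅>
t=8: <S=[-5], E=∅, C=[(λp. ((λu. u) (if0 (p + 2) then p else 1))) :: AP], D=∅>
t=9: <S=[clo(λp. ((λu. u) (if0 (p + 2) then p else 1)), ∅) :: -5], E=∅, C=[AP], D=∅>
t=10: <S=∅, E={p↦-5}, C=[((λu. u) (if0 (p + 2) then p else 1))], D=[(∅, ∅, ∅)]>
t=11: <S=∅, E={p↦-5}, C=[(if0 (p + 2) then p else 1) :: (λu. u) :: AP], D=[(∅, ∅, ∅)]>
t=12: <S=∅, E={p↦-5}, C=[(p + 2) :: SEL :: (λu. u) :: AP], D=[(∅, ∅, ∅)]>
t=13: <S=∅, E={p↦-5}, C=[p :: 2 :: PRIM2(add) :: SEL :: (λu. u) :: AP], D=[(∅, ∅, ∅)]>
t=14: <S=[-5], E={p↦-5}, C=[2 :: PRIM2(add) :: SEL :: (λu. u) :: AP], D=[(∅, ∅, ∅)]>
t=15: <S=[2 :: -5], E={p↦-5}, C=[PRIM2(add) :: SEL :: (λu. u) :: AP], D=[(∅, ∅, ∅)]>
t=16: <S=[-3], E={p↦-5}, C=[SEL :: (λu. u) :: AP], D=[(∅, ∅, ∅)]>
t=17: <S=∅, E={p↦-5}, C=[1 :: (λu. u) :: AP], D=[(∅, ∅, ∅)]>
t=18: <S=[1], E={p↦-5}, C=[(λu. u) :: AP], D=[(∅, ∅, ∅)]>
t=19: <S=[clo(λu. u, {p↦-5}) :: 1], E={p↦-5}, C=[AP], D=[(∅, ∅, ∅)]>
t=20: <S=∅, E={u↦1, p↦-5}, C=[u], D=[(∅, {p↦-5}, ∅) :: (∅, ∅, ∅)]>
t=21: <S=[1], E={u↦1, p↦-5}, C=∅, D=[(∅, {p↦-5}, ∅) :: (∅, ∅, ∅)]>
t=22: <S=[1], E={p↦-5}, C=∅, D=[(∅, ∅, ∅)]>
t=23: <S=[1], E=∅, C=∅, D=∅>
→ final value 1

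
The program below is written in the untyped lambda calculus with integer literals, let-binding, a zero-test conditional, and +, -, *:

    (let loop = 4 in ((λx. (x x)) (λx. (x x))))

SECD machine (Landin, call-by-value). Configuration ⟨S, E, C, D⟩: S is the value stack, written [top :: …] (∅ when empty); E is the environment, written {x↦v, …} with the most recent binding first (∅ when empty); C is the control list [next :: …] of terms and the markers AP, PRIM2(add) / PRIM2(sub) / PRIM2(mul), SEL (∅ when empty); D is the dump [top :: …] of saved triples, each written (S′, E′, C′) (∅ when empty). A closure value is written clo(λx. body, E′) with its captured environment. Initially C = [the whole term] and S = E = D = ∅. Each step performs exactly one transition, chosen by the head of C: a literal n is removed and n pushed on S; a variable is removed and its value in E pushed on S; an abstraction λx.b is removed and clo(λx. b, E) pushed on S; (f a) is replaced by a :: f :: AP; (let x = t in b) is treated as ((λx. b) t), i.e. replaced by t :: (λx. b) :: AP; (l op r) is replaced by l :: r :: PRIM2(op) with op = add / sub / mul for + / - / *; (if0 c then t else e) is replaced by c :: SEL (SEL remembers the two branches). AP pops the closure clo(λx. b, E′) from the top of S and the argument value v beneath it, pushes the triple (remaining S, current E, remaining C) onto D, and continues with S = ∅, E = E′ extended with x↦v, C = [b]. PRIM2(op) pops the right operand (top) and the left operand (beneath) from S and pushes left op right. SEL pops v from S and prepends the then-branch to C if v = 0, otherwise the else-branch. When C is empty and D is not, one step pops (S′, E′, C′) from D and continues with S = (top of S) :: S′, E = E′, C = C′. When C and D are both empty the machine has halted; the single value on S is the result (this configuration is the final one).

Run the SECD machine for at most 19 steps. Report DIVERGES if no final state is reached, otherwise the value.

Answer: DIVERGES (no final state within 19 steps)

Machine steps:
t=0: [S=∅ | E=∅ | C=[(let loop = 4 in ((λx. (x x)) (λx. (x x))))] | D=∅]
t=1: [S=∅ | E=∅ | C=[4 :: (λloop. ((λx. (x x)) (λx. (x x)))) :: AP] | D=∅]
t=2: [S=[4] | E=∅ | C=[(λloop. ((λx. (x x)) (λx. (x x)))) :: AP] | D=∅]
t=3: [S=[clo(λloop. ((λx. (x x)) (λx. (x x))), ∅) :: 4] | E=∅ | C=[AP] | D=∅]
t=4: [S=∅ | E={loop↦4} | C=[((λx. (x x)) (λx. (x x)))] | D=[(∅, ∅, ∅)]]
t=5: [S=∅ | E={loop↦4} | C=[(λx. (x x)) :: (λx. (x x)) :: AP] | D=[(∅, ∅, ∅)]]
t=6: [S=[clo(λx. (x x), {loop↦4})] | E={loop↦4} | C=[(λx. (x x)) :: AP] | D=[(∅, ∅, ∅)]]
t=7: [S=[clo(λx. (x x), {loop↦4}) :: clo(λx. (x x), {loop↦4})] | E={loop↦4} | C=[AP] | D=[(∅, ∅, ∅)]]
t=8: [S=∅ | E={x↦clo(λx. (x x), {loop↦4}), loop↦4} | C=[(x x)] | D=[(∅, {loop↦4}, ∅) :: (∅, ∅, ∅)]]
t=9: [S=∅ | E={x↦clo(λx. (x x), {loop↦4}), loop↦4} | C=[x :: x :: AP] | D=[(∅, {loop↦4}, ∅) :: (∅, ∅, ∅)]]
t=10: [S=[clo(λx. (x x), {loop↦4})] | E={x↦clo(λx. (x x), {loop↦4}), loop↦4} | C=[x :: AP] | D=[(∅, {loop↦4}, ∅) :: (∅, ∅, ∅)]]
t=11: [S=[clo(λx. (x x), {loop↦4}) :: clo(λx. (x x), {loop↦4})] | E={x↦clo(λx. (x x), {loop↦4}), loop↦4} | C=[AP] | D=[(∅, {loop↦4}, ∅) :: (∅, ∅, ∅)]]
t=12: [S=∅ | E={x↦clo(λx. (x x), {loop↦4}), loop↦4} | C=[(x x)] | D=[(∅, {x↦clo(λx. (x x), {loop↦4}), loop↦4}, ∅) :: (∅, {loop↦4}, ∅) :: (∅, ∅, ∅)]]
t=13: [S=∅ | E={x↦clo(λx. (x x), {loop↦4}), loop↦4} | C=[x :: x :: AP] | D=[(∅, {x↦clo(λx. (x x), {loop↦4}), loop↦4}, ∅) :: (∅, {loop↦4}, ∅) :: (∅, ∅, ∅)]]
t=14: [S=[clo(λx. (x x), {loop↦4})] | E={x↦clo(λx. (x x), {loop↦4}), loop↦4} | C=[x :: AP] | D=[(∅, {x↦clo(λx. (x x), {loop↦4}), loop↦4}, ∅) :: (∅, {loop↦4}, ∅) :: (∅, ∅, ∅)]]
t=15: [S=[clo(λx. (x x), {loop↦4}) :: clo(λx. (x x), {loop↦4})] | E={x↦clo(λx. (x x), {loop↦4}), loop↦4} | C=[AP] | D=[(∅, {x↦clo(λx. (x x), {loop↦4}), loop↦4}, ∅) :: (∅, {loop↦4}, ∅) :: (∅, ∅, ∅)]]
t=16: [S=∅ | E={x↦clo(λx. (x x), {loop↦4}), loop↦4} | C=[(x x)] | D=[(∅, {x↦clo(λx. (x x), {loop↦4}), loop↦4}, ∅) :: (∅, {x↦clo(λx. (x x), {loop↦4}), loop↦4}, ∅) :: (∅, {loop↦4}, ∅) :: (∅, ∅, ∅)]]
t=17: [S=∅ | E={x↦clo(λx. (x x), {loop↦4}), loop↦4} | C=[x :: x :: AP] | D=[(∅, {x↦clo(λx. (x x), {loop↦4}), loop↦4}, ∅) :: (∅, {x↦clo(λx. (x x), {loop↦4}), loop↦4}, ∅) :: (∅, {loop↦4}, ∅) :: (∅, ∅, ∅)]]
t=18: [S=[clo(λx. (x x), {loop↦4})] | E={x↦clo(λx. (x x), {loop↦4}), loop↦4} | C=[x :: AP] | D=[(∅, {x↦clo(λx. (x x), {loop↦4}), loop↦4}, ∅) :: (∅, {x↦clo(λx. (x x), {loop↦4}), loop↦4}, ∅) :: (∅, {loop↦4}, ∅) :: (∅, ∅, ∅)]]
t=19: [S=[clo(λx. (x x), {loop↦4}) :: clo(λx. (x x), {loop↦4})] | E={x↦clo(λx. (x x), {loop↦4}), loop↦4} | C=[AP] | D=[(∅, {x↦clo(λx. (x x), {loop↦4}), loop↦4}, ∅) :: (∅, {x↦clo(λx. (x x), {loop↦4}), loop↦4}, ∅) :: (∅, {loop↦4}, ∅) :: (∅, ∅, ∅)]]
→ 19 transitions taken and the configuration is still not final: no result within 19 steps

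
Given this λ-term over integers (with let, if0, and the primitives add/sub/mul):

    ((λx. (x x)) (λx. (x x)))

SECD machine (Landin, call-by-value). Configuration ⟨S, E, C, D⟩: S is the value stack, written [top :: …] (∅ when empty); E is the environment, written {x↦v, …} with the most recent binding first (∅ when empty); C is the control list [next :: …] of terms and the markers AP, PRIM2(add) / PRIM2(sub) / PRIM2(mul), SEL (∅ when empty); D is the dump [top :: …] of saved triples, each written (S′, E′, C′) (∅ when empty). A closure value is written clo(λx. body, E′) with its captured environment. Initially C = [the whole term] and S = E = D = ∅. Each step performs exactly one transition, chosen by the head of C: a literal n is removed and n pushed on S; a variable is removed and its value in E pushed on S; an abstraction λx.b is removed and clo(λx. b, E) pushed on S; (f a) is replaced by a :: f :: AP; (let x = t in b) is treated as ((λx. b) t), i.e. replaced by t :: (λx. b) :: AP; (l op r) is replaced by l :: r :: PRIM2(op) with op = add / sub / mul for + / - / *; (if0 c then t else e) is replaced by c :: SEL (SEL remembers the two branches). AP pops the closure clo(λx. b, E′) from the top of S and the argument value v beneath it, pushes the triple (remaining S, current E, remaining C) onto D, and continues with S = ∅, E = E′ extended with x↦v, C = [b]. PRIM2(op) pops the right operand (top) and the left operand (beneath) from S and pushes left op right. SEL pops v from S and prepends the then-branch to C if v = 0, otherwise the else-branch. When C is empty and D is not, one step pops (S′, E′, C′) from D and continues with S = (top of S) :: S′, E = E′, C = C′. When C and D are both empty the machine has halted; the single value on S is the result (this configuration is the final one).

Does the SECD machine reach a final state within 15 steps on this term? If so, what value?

t=0: [S=∅ | E=∅ | C=[((λx. (x x)) (λx. (x x)))] | D=∅]
t=1: [S=∅ | E=∅ | C=[(λx. (x x)) :: (λx. (x x)) :: AP] | D=∅]
t=2: [S=[clo(λx. (x x), ∅)] | E=∅ | C=[(λx. (x x)) :: AP] | D=∅]
t=3: [S=[clo(λx. (x x), ∅) :: clo(λx. (x x), ∅)] | E=∅ | C=[AP] | D=∅]
t=4: [S=∅ | E={x↦clo(λx. (x x), ∅)} | C=[(x x)] | D=[(∅, ∅, ∅)]]
t=5: [S=∅ | E={x↦clo(λx. (x x), ∅)} | C=[x :: x :: AP] | D=[(∅, ∅, ∅)]]
t=6: [S=[clo(λx. (x x), ∅)] | E={x↦clo(λx. (x x), ∅)} | C=[x :: AP] | D=[(∅, ∅, ∅)]]
t=7: [S=[clo(λx. (x x), ∅) :: clo(λx. (x x), ∅)] | E={x↦clo(λx. (x x), ∅)} | C=[AP] | D=[(∅, ∅, ∅)]]
t=8: [S=∅ | E={x↦clo(λx. (x x), ∅)} | C=[(x x)] | D=[(∅, {x↦clo(λx. (x x), ∅)}, ∅) :: (∅, ∅, ∅)]]
t=9: [S=∅ | E={x↦clo(λx. (x x), ∅)} | C=[x :: x :: AP] | D=[(∅, {x↦clo(λx. (x x), ∅)}, ∅) :: (∅, ∅, ∅)]]
t=10: [S=[clo(λx. (x x), ∅)] | E={x↦clo(λx. (x x), ∅)} | C=[x :: AP] | D=[(∅, {x↦clo(λx. (x x), ∅)}, ∅) :: (∅, ∅, ∅)]]
t=11: [S=[clo(λx. (x x), ∅) :: clo(λx. (x x), ∅)] | E={x↦clo(λx. (x x), ∅)} | C=[AP] | D=[(∅, {x↦clo(λx. (x x), ∅)}, ∅) :: (∅, ∅, ∅)]]
t=12: [S=∅ | E={x↦clo(λx. (x x), ∅)} | C=[(x x)] | D=[(∅, {x↦clo(λx. (x x), ∅)}, ∅) :: (∅, {x↦clo(λx. (x x), ∅)}, ∅) :: (∅, ∅, ∅)]]
t=13: [S=∅ | E={x↦clo(λx. (x x), ∅)} | C=[x :: x :: AP] | D=[(∅, {x↦clo(λx. (x x), ∅)}, ∅) :: (∅, {x↦clo(λx. (x x), ∅)}, ∅) :: (∅, ∅, ∅)]]
t=14: [S=[clo(λx. (x x), ∅)] | E={x↦clo(λx. (x x), ∅)} | C=[x :: AP] | D=[(∅, {x↦clo(λx. (x x), ∅)}, ∅) :: (∅, {x↦clo(λx. (x x), ∅)}, ∅) :: (∅, ∅, ∅)]]
t=15: [S=[clo(λx. (x x), ∅) :: clo(λx. (x x), ∅)] | E={x↦clo(λx. (x x), ∅)} | C=[AP] | D=[(∅, {x↦clo(λx. (x x), ∅)}, ∅) :: (∅, {x↦clo(λx. (x x), ∅)}, ∅) :: (∅, ∅, ∅)]]
→ 15 transitions taken and the configuration is still not final: no result within 15 steps

Answer: DIVERGES (no final state within 15 steps)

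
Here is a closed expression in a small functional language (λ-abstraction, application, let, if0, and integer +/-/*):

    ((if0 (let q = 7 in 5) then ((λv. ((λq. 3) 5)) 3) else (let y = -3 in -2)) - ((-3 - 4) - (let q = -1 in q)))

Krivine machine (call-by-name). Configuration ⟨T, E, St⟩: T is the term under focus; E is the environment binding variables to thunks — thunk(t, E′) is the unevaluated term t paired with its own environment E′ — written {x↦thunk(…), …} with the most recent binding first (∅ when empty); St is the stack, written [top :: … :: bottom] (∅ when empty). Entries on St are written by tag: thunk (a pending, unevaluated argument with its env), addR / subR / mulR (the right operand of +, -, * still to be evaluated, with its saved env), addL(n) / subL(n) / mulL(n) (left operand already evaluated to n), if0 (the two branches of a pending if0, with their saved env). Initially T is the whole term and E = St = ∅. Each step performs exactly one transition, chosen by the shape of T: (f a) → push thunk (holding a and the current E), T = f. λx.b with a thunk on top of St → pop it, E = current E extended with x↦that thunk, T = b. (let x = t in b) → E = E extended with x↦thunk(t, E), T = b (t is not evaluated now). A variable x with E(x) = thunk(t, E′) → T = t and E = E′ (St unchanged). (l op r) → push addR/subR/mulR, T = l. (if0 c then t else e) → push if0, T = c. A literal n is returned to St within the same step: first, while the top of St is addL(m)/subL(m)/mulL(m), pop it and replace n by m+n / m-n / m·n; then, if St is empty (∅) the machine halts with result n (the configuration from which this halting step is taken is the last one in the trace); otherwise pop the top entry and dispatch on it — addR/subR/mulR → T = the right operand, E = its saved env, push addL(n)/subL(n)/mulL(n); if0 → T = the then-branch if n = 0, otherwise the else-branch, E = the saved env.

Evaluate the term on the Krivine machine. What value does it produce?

0. ⟨T=((if0 (let q = 7 in 5) then ((λv. ((λq. 3) 5)) 3) else (let y = -3 in -2)) - ((-3 - 4) - (let q = -1 in q))); E=∅; St=∅⟩
1. ⟨T=(if0 (let q = 7 in 5) then ((λv. ((λq. 3) 5)) 3) else (let y = -3 in -2)); E=∅; St=[subR]⟩
2. ⟨T=(let q = 7 in 5); E=∅; St=[if0 :: subR]⟩
3. ⟨T=5; E={q↦thunk(7, ∅)}; St=[if0 :: subR]⟩
4. ⟨T=(let y = -3 in -2); E=∅; St=[subR]⟩
5. ⟨T=-2; E={y↦thunk(-3, ∅)}; St=[subR]⟩
6. ⟨T=((-3 - 4) - (let q = -1 in q)); E=∅; St=[subL(-2)]⟩
7. ⟨T=(-3 - 4); E=∅; St=[subR :: subL(-2)]⟩
8. ⟨T=-3; E=∅; St=[subR :: subR :: subL(-2)]⟩
9. ⟨T=4; E=∅; St=[subL(-3) :: subR :: subL(-2)]⟩
10. ⟨T=(let q = -1 in q); E=∅; St=[subL(-7) :: subL(-2)]⟩
11. ⟨T=q; E={q↦thunk(-1, ∅)}; St=[subL(-7) :: subL(-2)]⟩
12. ⟨T=-1; E=∅; St=[subL(-7) :: subL(-2)]⟩
→ final value 4

Answer: 4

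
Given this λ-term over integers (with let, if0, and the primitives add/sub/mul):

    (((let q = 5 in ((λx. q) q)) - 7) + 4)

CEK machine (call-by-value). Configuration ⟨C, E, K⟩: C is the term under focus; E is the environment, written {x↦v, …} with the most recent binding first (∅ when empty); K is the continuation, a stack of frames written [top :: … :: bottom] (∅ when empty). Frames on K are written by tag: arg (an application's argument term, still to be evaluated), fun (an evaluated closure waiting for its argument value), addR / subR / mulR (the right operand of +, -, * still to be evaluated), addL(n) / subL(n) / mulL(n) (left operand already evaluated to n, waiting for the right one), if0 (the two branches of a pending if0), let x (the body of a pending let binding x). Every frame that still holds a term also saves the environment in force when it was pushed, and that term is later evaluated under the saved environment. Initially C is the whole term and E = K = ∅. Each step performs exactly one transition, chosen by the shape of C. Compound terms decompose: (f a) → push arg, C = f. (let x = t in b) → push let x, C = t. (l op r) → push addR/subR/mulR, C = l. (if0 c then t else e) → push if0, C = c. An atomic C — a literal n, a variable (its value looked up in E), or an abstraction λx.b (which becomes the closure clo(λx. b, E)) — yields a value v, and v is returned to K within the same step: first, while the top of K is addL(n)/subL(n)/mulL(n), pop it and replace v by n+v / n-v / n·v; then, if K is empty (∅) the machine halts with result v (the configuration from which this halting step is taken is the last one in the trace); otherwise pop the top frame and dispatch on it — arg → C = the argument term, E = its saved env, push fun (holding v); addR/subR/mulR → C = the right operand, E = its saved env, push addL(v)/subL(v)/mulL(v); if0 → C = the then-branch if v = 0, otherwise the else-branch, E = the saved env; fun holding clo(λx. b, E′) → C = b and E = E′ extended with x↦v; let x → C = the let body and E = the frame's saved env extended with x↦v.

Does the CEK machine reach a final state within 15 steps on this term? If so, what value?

[0] [C=(((let q = 5 in ((λx. q) q)) - 7) + 4) | E=∅ | K=∅]
[1] [C=((let q = 5 in ((λx. q) q)) - 7) | E=∅ | K=[addR]]
[2] [C=(let q = 5 in ((λx. q) q)) | E=∅ | K=[subR :: addR]]
[3] [C=5 | E=∅ | K=[let q :: subR :: addR]]
[4] [C=((λx. q) q) | E={q↦5} | K=[subR :: addR]]
[5] [C=(λx. q) | E={q↦5} | K=[arg :: subR :: addR]]
[6] [C=q | E={q↦5} | K=[fun :: subR :: addR]]
[7] [C=q | E={x↦5, q↦5} | K=[subR :: addR]]
[8] [C=7 | E=∅ | K=[subL(5) :: addR]]
[9] [C=4 | E=∅ | K=[addL(-2)]]
→ final value 2

Answer: 2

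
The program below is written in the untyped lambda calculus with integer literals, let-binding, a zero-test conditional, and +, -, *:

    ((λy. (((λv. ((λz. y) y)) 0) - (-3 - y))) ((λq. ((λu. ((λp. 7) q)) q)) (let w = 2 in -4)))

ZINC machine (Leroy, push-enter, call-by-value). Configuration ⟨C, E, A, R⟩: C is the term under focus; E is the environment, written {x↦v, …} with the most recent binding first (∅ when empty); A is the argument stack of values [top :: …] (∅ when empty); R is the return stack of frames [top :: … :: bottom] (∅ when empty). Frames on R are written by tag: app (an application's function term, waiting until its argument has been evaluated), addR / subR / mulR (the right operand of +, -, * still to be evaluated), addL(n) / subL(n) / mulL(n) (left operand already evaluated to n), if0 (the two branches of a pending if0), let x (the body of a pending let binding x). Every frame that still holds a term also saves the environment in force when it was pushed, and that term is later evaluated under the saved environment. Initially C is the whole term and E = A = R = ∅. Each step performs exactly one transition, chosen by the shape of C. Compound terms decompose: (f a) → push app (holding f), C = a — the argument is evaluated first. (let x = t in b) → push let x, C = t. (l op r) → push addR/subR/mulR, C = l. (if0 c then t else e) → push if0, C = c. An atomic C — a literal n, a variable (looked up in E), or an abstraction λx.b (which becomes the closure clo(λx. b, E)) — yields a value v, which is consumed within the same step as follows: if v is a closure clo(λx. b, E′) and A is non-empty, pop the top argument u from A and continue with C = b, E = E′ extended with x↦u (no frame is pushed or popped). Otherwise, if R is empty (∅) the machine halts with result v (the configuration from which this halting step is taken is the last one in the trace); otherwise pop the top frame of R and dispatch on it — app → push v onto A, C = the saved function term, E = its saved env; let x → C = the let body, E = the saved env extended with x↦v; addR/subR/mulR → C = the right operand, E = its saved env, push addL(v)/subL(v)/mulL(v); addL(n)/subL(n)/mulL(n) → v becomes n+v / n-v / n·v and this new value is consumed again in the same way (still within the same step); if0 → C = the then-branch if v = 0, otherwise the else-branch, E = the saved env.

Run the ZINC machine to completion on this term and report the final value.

Answer: 17

Derivation:
t=0: [C=((λy. (((λv. ((λz. y) y)) 0) - (-3 - y))) ((λq. ((λu. ((λp. 7) q)) q)) (let w = 2 in -4))) | E=∅ | A=∅ | R=∅]
t=1: [C=((λq. ((λu. ((λp. 7) q)) q)) (let w = 2 in -4)) | E=∅ | A=∅ | R=[app]]
t=2: [C=(let w = 2 in -4) | E=∅ | A=∅ | R=[app :: app]]
t=3: [C=2 | E=∅ | A=∅ | R=[let w :: app :: app]]
t=4: [C=-4 | E={w↦2} | A=∅ | R=[app :: app]]
t=5: [C=(λq. ((λu. ((λp. 7) q)) q)) | E=∅ | A=[-4] | R=[app]]
t=6: [C=((λu. ((λp. 7) q)) q) | E={q↦-4} | A=∅ | R=[app]]
t=7: [C=q | E={q↦-4} | A=∅ | R=[app :: app]]
t=8: [C=(λu. ((λp. 7) q)) | E={q↦-4} | A=[-4] | R=[app]]
t=9: [C=((λp. 7) q) | E={u↦-4, q↦-4} | A=∅ | R=[app]]
t=10: [C=q | E={u↦-4, q↦-4} | A=∅ | R=[app :: app]]
t=11: [C=(λp. 7) | E={u↦-4, q↦-4} | A=[-4] | R=[app]]
t=12: [C=7 | E={p↦-4, u↦-4, q↦-4} | A=∅ | R=[app]]
t=13: [C=(λy. (((λv. ((λz. y) y)) 0) - (-3 - y))) | E=∅ | A=[7] | R=∅]
t=14: [C=(((λv. ((λz. y) y)) 0) - (-3 - y)) | E={y↦7} | A=∅ | R=∅]
t=15: [C=((λv. ((λz. y) y)) 0) | E={y↦7} | A=∅ | R=[subR]]
t=16: [C=0 | E={y↦7} | A=∅ | R=[app :: subR]]
t=17: [C=(λv. ((λz. y) y)) | E={y↦7} | A=[0] | R=[subR]]
t=18: [C=((λz. y) y) | E={v↦0, y↦7} | A=∅ | R=[subR]]
t=19: [C=y | E={v↦0, y↦7} | A=∅ | R=[app :: subR]]
t=20: [C=(λz. y) | E={v↦0, y↦7} | A=[7] | R=[subR]]
t=21: [C=y | E={z↦7, v↦0, y↦7} | A=∅ | R=[subR]]
t=22: [C=(-3 - y) | E={y↦7} | A=∅ | R=[subL(7)]]
t=23: [C=-3 | E={y↦7} | A=∅ | R=[subR :: subL(7)]]
t=24: [C=y | E={y↦7} | A=∅ | R=[subL(-3) :: subL(7)]]
→ final value 17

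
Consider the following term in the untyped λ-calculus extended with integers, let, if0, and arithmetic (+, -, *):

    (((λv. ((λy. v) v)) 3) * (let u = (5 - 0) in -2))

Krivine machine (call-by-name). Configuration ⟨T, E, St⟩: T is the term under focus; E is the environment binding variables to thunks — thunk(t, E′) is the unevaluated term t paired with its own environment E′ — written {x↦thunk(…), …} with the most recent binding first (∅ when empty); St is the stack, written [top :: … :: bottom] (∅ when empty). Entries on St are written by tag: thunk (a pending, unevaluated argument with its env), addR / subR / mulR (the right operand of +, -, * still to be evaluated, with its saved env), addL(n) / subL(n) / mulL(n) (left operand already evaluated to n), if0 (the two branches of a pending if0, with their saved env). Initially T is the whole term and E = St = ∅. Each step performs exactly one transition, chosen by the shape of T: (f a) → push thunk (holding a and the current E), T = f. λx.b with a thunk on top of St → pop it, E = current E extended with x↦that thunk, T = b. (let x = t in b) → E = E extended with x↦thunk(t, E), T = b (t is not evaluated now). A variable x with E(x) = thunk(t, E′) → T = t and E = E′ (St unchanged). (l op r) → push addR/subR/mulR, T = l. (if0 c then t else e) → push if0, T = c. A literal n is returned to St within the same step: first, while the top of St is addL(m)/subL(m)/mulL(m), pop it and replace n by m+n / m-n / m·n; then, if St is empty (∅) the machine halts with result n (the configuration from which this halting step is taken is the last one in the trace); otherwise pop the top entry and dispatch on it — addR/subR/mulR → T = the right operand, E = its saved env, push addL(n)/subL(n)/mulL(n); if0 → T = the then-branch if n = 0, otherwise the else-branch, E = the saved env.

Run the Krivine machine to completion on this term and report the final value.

Answer: -6

Machine steps:
t=0: <T=(((λv. ((λy. v) v)) 3) * (let u = (5 - 0) in -2)), E=∅, St=∅>
t=1: <T=((λv. ((λy. v) v)) 3), E=∅, St=[mulR]>
t=2: <T=(λv. ((λy. v) v)), E=∅, St=[thunk :: mulR]>
t=3: <T=((λy. v) v), E={v↦thunk(3, ∅)}, St=[mulR]>
t=4: <T=(λy. v), E={v↦thunk(3, ∅)}, St=[thunk :: mulR]>
t=5: <T=v, E={y↦thunk(v, {v↦thunk(3, ∅)}), v↦thunk(3, ∅)}, St=[mulR]>
t=6: <T=3, E=∅, St=[mulR]>
t=7: <T=(let u = (5 - 0) in -2), E=∅, St=[mulL(3)]>
t=8: <T=-2, E={u↦thunk((5 - 0), ∅)}, St=[mulL(3)]>
→ final value -6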